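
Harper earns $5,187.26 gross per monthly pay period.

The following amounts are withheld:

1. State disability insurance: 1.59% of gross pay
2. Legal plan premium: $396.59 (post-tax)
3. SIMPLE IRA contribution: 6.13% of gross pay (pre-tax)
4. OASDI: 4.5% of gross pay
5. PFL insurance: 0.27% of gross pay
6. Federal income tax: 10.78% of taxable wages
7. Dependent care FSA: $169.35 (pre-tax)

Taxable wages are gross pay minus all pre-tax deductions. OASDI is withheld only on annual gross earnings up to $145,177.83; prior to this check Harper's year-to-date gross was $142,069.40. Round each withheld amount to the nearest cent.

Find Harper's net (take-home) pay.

$3,560.32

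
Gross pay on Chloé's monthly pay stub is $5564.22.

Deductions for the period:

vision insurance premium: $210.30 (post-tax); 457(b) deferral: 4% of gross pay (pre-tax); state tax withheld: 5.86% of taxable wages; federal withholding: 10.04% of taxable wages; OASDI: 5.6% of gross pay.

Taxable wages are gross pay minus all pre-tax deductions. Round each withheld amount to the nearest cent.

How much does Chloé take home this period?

457(b) deferral: $5564.22 × 0.04 = $222.57
Taxable wages = $5564.22 − $222.57 = $5341.65
Federal withholding: $5341.65 × 0.1004 = $536.30
State tax withheld: $5341.65 × 0.0586 = $313.02
OASDI: $5564.22 × 0.056 = $311.60
Vision insurance premium: $210.30
Total deductions = $222.57 + $536.30 + $313.02 + $311.60 + $210.30 = $1593.79
Net pay = $5564.22 − $1593.79 = $3970.43

$3970.43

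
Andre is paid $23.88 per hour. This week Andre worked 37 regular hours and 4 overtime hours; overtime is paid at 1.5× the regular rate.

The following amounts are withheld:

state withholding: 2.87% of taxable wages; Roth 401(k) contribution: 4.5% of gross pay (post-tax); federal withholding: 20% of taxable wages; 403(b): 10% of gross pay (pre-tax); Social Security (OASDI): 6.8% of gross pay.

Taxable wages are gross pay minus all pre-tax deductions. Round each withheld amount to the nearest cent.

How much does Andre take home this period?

$596.77

Regular pay: 37 × $23.88 = $883.56
Overtime pay: 4 × $23.88 × 1.5 = $143.28
Gross pay = $883.56 + $143.28 = $1,026.84
403(b): $1,026.84 × 0.1 = $102.68
Taxable wages = $1,026.84 − $102.68 = $924.16
Federal withholding: $924.16 × 0.2 = $184.83
State withholding: $924.16 × 0.0287 = $26.52
Social Security (OASDI): $1,026.84 × 0.068 = $69.83
Roth 401(k) contribution: $1,026.84 × 0.045 = $46.21
Total deductions = $102.68 + $184.83 + $26.52 + $69.83 + $46.21 = $430.07
Net pay = $1,026.84 − $430.07 = $596.77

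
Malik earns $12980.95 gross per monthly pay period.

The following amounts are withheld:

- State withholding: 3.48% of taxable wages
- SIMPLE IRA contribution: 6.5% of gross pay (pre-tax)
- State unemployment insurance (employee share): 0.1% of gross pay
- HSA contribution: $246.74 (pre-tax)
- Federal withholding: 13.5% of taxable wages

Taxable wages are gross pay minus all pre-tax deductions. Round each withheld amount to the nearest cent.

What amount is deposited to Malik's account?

$9858.47

SIMPLE IRA contribution: $12980.95 × 0.065 = $843.76
HSA contribution: $246.74
Pre-tax total = $843.76 + $246.74 = $1090.50
Taxable wages = $12980.95 − $1090.50 = $11890.45
State withholding: $11890.45 × 0.0348 = $413.79
Federal withholding: $11890.45 × 0.135 = $1605.21
State unemployment insurance (employee share): $12980.95 × 0.001 = $12.98
Total deductions = $843.76 + $246.74 + $413.79 + $1605.21 + $12.98 = $3122.48
Net pay = $12980.95 − $3122.48 = $9858.47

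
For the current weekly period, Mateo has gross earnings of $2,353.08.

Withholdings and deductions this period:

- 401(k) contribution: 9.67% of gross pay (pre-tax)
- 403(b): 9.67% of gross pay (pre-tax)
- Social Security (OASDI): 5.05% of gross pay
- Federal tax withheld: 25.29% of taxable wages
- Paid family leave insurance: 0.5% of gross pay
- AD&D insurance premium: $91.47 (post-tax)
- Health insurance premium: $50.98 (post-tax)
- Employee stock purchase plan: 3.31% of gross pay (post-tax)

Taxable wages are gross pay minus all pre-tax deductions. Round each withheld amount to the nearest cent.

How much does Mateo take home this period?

403(b): $2,353.08 × 0.0967 = $227.54
401(k) contribution: $2,353.08 × 0.0967 = $227.54
Pre-tax total = $227.54 + $227.54 = $455.08
Taxable wages = $2,353.08 − $455.08 = $1,898.00
Federal tax withheld: $1,898.00 × 0.2529 = $480.00
Paid family leave insurance: $2,353.08 × 0.005 = $11.77
Social Security (OASDI): $2,353.08 × 0.0505 = $118.83
AD&D insurance premium: $91.47
Health insurance premium: $50.98
Employee stock purchase plan: $2,353.08 × 0.0331 = $77.89
Total deductions = $227.54 + $227.54 + $480.00 + $11.77 + $118.83 + $91.47 + $50.98 + $77.89 = $1,286.02
Net pay = $2,353.08 − $1,286.02 = $1,067.06

$1,067.06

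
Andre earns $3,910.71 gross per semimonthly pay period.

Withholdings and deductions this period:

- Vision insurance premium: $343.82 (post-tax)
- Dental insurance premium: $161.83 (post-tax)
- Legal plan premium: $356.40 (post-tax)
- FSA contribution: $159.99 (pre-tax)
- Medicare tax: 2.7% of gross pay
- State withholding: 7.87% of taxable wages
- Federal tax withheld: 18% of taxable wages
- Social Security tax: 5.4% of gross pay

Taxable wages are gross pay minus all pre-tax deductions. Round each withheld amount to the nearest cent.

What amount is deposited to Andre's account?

$1,601.59

FSA contribution: $159.99
Taxable wages = $3,910.71 − $159.99 = $3,750.72
Federal tax withheld: $3,750.72 × 0.18 = $675.13
State withholding: $3,750.72 × 0.0787 = $295.18
Social Security tax: $3,910.71 × 0.054 = $211.18
Medicare tax: $3,910.71 × 0.027 = $105.59
Legal plan premium: $356.40
Vision insurance premium: $343.82
Dental insurance premium: $161.83
Total deductions = $159.99 + $675.13 + $295.18 + $211.18 + $105.59 + $356.40 + $343.82 + $161.83 = $2,309.12
Net pay = $3,910.71 − $2,309.12 = $1,601.59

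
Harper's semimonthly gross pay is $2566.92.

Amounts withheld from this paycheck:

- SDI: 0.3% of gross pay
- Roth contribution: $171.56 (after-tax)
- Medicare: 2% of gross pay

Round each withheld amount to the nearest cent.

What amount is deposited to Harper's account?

Medicare: $2566.92 × 0.02 = $51.34
SDI: $2566.92 × 0.003 = $7.70
Roth contribution: $171.56
Total deductions = $51.34 + $7.70 + $171.56 = $230.60
Net pay = $2566.92 − $230.60 = $2336.32

$2336.32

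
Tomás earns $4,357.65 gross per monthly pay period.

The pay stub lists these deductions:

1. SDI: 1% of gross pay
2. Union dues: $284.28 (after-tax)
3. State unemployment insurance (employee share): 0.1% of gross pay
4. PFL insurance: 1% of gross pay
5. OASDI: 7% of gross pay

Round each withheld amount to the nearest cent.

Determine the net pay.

$3,676.81

State unemployment insurance (employee share): $4,357.65 × 0.001 = $4.36
OASDI: $4,357.65 × 0.07 = $305.04
PFL insurance: $4,357.65 × 0.01 = $43.58
SDI: $4,357.65 × 0.01 = $43.58
Union dues: $284.28
Total deductions = $4.36 + $305.04 + $43.58 + $43.58 + $284.28 = $680.84
Net pay = $4,357.65 − $680.84 = $3,676.81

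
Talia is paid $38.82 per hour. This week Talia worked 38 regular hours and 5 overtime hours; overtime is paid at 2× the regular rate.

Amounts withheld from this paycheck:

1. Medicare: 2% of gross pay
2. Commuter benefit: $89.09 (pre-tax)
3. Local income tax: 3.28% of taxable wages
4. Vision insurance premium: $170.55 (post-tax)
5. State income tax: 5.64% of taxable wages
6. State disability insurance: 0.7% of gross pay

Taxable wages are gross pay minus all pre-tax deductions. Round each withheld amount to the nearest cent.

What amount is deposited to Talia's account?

$1395.14

Regular pay: 38 × $38.82 = $1475.16
Overtime pay: 5 × $38.82 × 2 = $388.20
Gross pay = $1475.16 + $388.20 = $1863.36
Commuter benefit: $89.09
Taxable wages = $1863.36 − $89.09 = $1774.27
Local income tax: $1774.27 × 0.0328 = $58.20
State income tax: $1774.27 × 0.0564 = $100.07
State disability insurance: $1863.36 × 0.007 = $13.04
Medicare: $1863.36 × 0.02 = $37.27
Vision insurance premium: $170.55
Total deductions = $89.09 + $58.20 + $100.07 + $13.04 + $37.27 + $170.55 = $468.22
Net pay = $1863.36 − $468.22 = $1395.14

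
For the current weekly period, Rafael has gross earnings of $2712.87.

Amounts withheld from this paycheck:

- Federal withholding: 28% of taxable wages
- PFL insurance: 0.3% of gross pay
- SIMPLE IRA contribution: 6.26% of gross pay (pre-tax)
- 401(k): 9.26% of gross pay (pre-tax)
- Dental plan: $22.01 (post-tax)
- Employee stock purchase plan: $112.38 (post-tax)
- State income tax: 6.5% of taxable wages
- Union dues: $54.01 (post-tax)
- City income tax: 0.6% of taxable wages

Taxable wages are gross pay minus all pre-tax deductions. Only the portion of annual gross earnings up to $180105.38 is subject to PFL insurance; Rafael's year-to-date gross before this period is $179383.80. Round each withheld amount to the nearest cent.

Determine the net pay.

SIMPLE IRA contribution: $2712.87 × 0.0626 = $169.83
401(k): $2712.87 × 0.0926 = $251.21
Pre-tax total = $169.83 + $251.21 = $421.04
Taxable wages = $2712.87 − $421.04 = $2291.83
State income tax: $2291.83 × 0.065 = $148.97
City income tax: $2291.83 × 0.006 = $13.75
Federal withholding: $2291.83 × 0.28 = $641.71
PFL insurance: only $180105.38 − $179383.80 = $721.58 of this check is subject → $721.58 × 0.003 = $2.16
Dental plan: $22.01
Employee stock purchase plan: $112.38
Union dues: $54.01
Total deductions = $169.83 + $251.21 + $148.97 + $13.75 + $641.71 + $2.16 + $22.01 + $112.38 + $54.01 = $1416.03
Net pay = $2712.87 − $1416.03 = $1296.84

$1296.84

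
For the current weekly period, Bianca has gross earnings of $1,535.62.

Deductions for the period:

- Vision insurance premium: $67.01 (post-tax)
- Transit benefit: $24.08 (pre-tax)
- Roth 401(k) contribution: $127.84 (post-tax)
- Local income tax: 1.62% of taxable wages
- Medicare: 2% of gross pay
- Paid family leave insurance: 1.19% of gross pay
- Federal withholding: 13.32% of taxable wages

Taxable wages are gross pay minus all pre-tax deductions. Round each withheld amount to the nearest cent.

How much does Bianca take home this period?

$1,041.88

Transit benefit: $24.08
Taxable wages = $1,535.62 − $24.08 = $1,511.54
Federal withholding: $1,511.54 × 0.1332 = $201.34
Local income tax: $1,511.54 × 0.0162 = $24.49
Paid family leave insurance: $1,535.62 × 0.0119 = $18.27
Medicare: $1,535.62 × 0.02 = $30.71
Roth 401(k) contribution: $127.84
Vision insurance premium: $67.01
Total deductions = $24.08 + $201.34 + $24.49 + $18.27 + $30.71 + $127.84 + $67.01 = $493.74
Net pay = $1,535.62 − $493.74 = $1,041.88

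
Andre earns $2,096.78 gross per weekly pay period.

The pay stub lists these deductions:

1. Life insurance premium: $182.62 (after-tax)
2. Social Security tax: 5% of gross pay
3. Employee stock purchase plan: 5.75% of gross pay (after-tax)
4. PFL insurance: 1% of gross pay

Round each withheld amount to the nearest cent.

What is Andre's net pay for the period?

Social Security tax: $2,096.78 × 0.05 = $104.84
PFL insurance: $2,096.78 × 0.01 = $20.97
Employee stock purchase plan: $2,096.78 × 0.0575 = $120.56
Life insurance premium: $182.62
Total deductions = $104.84 + $20.97 + $120.56 + $182.62 = $428.99
Net pay = $2,096.78 − $428.99 = $1,667.79

$1,667.79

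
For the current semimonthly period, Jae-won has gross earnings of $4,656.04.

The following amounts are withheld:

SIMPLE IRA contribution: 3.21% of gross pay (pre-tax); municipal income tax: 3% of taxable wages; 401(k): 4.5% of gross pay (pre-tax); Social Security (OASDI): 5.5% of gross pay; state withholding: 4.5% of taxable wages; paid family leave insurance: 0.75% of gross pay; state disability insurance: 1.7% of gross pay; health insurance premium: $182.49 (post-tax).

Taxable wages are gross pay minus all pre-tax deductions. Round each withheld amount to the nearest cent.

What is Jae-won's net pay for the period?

401(k): $4,656.04 × 0.045 = $209.52
SIMPLE IRA contribution: $4,656.04 × 0.0321 = $149.46
Pre-tax total = $209.52 + $149.46 = $358.98
Taxable wages = $4,656.04 − $358.98 = $4,297.06
State withholding: $4,297.06 × 0.045 = $193.37
Municipal income tax: $4,297.06 × 0.03 = $128.91
Paid family leave insurance: $4,656.04 × 0.0075 = $34.92
Social Security (OASDI): $4,656.04 × 0.055 = $256.08
State disability insurance: $4,656.04 × 0.017 = $79.15
Health insurance premium: $182.49
Total deductions = $209.52 + $149.46 + $193.37 + $128.91 + $34.92 + $256.08 + $79.15 + $182.49 = $1,233.90
Net pay = $4,656.04 − $1,233.90 = $3,422.14

$3,422.14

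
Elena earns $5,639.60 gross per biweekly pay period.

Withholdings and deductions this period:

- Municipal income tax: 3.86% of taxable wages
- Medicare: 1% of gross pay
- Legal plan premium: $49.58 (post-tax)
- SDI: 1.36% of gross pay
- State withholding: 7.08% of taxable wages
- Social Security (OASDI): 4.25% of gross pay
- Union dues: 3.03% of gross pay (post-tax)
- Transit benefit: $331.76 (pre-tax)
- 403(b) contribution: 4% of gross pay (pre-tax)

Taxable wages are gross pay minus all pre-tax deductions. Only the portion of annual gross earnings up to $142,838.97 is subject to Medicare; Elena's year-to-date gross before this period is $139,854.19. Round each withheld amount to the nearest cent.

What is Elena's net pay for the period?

$3,959.57

403(b) contribution: $5,639.60 × 0.04 = $225.58
Transit benefit: $331.76
Pre-tax total = $225.58 + $331.76 = $557.34
Taxable wages = $5,639.60 − $557.34 = $5,082.26
State withholding: $5,082.26 × 0.0708 = $359.82
Municipal income tax: $5,082.26 × 0.0386 = $196.18
Social Security (OASDI): $5,639.60 × 0.0425 = $239.68
Medicare: only $142,838.97 − $139,854.19 = $2,984.78 of this check is subject → $2,984.78 × 0.01 = $29.85
SDI: $5,639.60 × 0.0136 = $76.70
Union dues: $5,639.60 × 0.0303 = $170.88
Legal plan premium: $49.58
Total deductions = $225.58 + $331.76 + $359.82 + $196.18 + $239.68 + $29.85 + $76.70 + $170.88 + $49.58 = $1,680.03
Net pay = $5,639.60 − $1,680.03 = $3,959.57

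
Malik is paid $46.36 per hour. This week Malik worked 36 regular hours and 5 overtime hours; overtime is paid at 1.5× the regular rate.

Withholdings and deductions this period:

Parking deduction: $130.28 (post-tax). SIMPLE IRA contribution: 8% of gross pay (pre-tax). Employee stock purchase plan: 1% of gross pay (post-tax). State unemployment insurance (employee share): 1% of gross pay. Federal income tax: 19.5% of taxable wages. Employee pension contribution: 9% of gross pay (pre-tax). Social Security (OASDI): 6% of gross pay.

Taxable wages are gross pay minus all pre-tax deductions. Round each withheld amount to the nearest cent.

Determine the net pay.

Regular pay: 36 × $46.36 = $1,668.96
Overtime pay: 5 × $46.36 × 1.5 = $347.70
Gross pay = $1,668.96 + $347.70 = $2,016.66
SIMPLE IRA contribution: $2,016.66 × 0.08 = $161.33
Employee pension contribution: $2,016.66 × 0.09 = $181.50
Pre-tax total = $161.33 + $181.50 = $342.83
Taxable wages = $2,016.66 − $342.83 = $1,673.83
Federal income tax: $1,673.83 × 0.195 = $326.40
Social Security (OASDI): $2,016.66 × 0.06 = $121.00
State unemployment insurance (employee share): $2,016.66 × 0.01 = $20.17
Parking deduction: $130.28
Employee stock purchase plan: $2,016.66 × 0.01 = $20.17
Total deductions = $161.33 + $181.50 + $326.40 + $121.00 + $20.17 + $130.28 + $20.17 = $960.85
Net pay = $2,016.66 − $960.85 = $1,055.81

$1,055.81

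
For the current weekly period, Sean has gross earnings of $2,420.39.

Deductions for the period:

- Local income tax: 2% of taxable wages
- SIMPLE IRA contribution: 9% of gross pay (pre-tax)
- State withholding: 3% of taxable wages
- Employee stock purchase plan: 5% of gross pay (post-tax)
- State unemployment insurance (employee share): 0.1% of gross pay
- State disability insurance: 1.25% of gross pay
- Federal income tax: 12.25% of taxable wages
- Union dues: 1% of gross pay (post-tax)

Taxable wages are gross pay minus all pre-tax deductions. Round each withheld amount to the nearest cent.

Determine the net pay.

$1,644.72

SIMPLE IRA contribution: $2,420.39 × 0.09 = $217.84
Taxable wages = $2,420.39 − $217.84 = $2,202.55
Federal income tax: $2,202.55 × 0.1225 = $269.81
Local income tax: $2,202.55 × 0.02 = $44.05
State withholding: $2,202.55 × 0.03 = $66.08
State disability insurance: $2,420.39 × 0.0125 = $30.25
State unemployment insurance (employee share): $2,420.39 × 0.001 = $2.42
Employee stock purchase plan: $2,420.39 × 0.05 = $121.02
Union dues: $2,420.39 × 0.01 = $24.20
Total deductions = $217.84 + $269.81 + $44.05 + $66.08 + $30.25 + $2.42 + $121.02 + $24.20 = $775.67
Net pay = $2,420.39 − $775.67 = $1,644.72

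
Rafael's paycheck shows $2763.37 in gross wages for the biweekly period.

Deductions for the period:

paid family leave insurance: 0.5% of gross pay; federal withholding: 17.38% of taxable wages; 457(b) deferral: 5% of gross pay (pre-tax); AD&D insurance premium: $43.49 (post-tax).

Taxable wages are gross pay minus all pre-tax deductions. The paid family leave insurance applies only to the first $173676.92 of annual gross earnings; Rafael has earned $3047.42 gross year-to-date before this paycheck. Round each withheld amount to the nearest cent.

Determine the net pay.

$2111.63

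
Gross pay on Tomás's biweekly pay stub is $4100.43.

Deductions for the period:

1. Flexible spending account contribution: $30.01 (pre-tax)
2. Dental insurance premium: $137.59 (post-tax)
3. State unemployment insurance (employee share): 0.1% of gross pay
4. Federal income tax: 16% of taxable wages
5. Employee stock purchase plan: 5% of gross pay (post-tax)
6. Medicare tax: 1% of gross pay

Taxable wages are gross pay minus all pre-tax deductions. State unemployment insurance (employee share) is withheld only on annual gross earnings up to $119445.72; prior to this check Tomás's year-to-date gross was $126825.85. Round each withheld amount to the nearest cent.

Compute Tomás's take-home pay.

$3035.54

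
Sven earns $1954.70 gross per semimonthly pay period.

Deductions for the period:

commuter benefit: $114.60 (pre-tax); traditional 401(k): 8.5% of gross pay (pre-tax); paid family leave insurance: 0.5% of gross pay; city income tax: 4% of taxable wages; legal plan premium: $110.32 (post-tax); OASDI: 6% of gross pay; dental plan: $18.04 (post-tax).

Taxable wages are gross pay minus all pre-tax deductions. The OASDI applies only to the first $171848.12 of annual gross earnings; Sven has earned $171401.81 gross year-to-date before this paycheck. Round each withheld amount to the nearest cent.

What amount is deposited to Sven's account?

$1442.08

Traditional 401(k): $1954.70 × 0.085 = $166.15
Commuter benefit: $114.60
Pre-tax total = $166.15 + $114.60 = $280.75
Taxable wages = $1954.70 − $280.75 = $1673.95
City income tax: $1673.95 × 0.04 = $66.96
Paid family leave insurance: $1954.70 × 0.005 = $9.77
OASDI: only $171848.12 − $171401.81 = $446.31 of this check is subject → $446.31 × 0.06 = $26.78
Legal plan premium: $110.32
Dental plan: $18.04
Total deductions = $166.15 + $114.60 + $66.96 + $9.77 + $26.78 + $110.32 + $18.04 = $512.62
Net pay = $1954.70 − $512.62 = $1442.08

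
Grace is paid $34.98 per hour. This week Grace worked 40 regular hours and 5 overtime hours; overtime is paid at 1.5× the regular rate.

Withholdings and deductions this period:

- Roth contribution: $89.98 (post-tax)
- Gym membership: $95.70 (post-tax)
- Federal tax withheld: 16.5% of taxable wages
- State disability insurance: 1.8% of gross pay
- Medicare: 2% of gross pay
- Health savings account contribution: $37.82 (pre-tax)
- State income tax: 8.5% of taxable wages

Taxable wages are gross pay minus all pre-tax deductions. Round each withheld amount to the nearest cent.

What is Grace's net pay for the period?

$968.97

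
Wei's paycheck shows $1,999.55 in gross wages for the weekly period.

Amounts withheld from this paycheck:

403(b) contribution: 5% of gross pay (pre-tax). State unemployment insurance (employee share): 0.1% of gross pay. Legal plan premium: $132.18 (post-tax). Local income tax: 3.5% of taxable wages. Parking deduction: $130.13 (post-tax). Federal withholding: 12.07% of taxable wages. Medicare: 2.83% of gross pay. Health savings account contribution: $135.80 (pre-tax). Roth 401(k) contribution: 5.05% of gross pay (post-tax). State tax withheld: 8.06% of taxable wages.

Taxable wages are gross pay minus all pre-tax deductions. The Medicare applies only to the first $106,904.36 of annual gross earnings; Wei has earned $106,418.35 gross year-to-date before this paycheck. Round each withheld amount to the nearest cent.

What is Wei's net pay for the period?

$967.95

Health savings account contribution: $135.80
403(b) contribution: $1,999.55 × 0.05 = $99.98
Pre-tax total = $135.80 + $99.98 = $235.78
Taxable wages = $1,999.55 − $235.78 = $1,763.77
Federal withholding: $1,763.77 × 0.1207 = $212.89
State tax withheld: $1,763.77 × 0.0806 = $142.16
Local income tax: $1,763.77 × 0.035 = $61.73
State unemployment insurance (employee share): $1,999.55 × 0.001 = $2.00
Medicare: only $106,904.36 − $106,418.35 = $486.01 of this check is subject → $486.01 × 0.0283 = $13.75
Roth 401(k) contribution: $1,999.55 × 0.0505 = $100.98
Parking deduction: $130.13
Legal plan premium: $132.18
Total deductions = $135.80 + $99.98 + $212.89 + $142.16 + $61.73 + $2.00 + $13.75 + $100.98 + $130.13 + $132.18 = $1,031.60
Net pay = $1,999.55 − $1,031.60 = $967.95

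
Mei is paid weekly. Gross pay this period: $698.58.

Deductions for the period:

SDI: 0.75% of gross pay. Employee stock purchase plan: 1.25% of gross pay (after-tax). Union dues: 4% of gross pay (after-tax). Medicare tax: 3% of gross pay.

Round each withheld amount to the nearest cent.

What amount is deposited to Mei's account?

SDI: $698.58 × 0.0075 = $5.24
Medicare tax: $698.58 × 0.03 = $20.96
Employee stock purchase plan: $698.58 × 0.0125 = $8.73
Union dues: $698.58 × 0.04 = $27.94
Total deductions = $5.24 + $20.96 + $8.73 + $27.94 = $62.87
Net pay = $698.58 − $62.87 = $635.71

$635.71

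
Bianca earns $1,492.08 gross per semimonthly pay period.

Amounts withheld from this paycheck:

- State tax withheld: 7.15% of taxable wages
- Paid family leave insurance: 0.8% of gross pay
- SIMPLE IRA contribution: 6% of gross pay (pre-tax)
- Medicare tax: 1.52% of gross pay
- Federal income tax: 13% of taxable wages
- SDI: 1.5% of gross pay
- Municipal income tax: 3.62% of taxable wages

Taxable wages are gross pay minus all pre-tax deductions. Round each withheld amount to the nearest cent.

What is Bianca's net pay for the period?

$1,012.18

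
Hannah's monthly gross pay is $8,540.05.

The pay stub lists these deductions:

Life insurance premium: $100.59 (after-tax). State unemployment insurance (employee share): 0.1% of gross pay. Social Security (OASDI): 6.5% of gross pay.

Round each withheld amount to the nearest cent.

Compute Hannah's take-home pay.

$7,875.82

Social Security (OASDI): $8,540.05 × 0.065 = $555.10
State unemployment insurance (employee share): $8,540.05 × 0.001 = $8.54
Life insurance premium: $100.59
Total deductions = $555.10 + $8.54 + $100.59 = $664.23
Net pay = $8,540.05 − $664.23 = $7,875.82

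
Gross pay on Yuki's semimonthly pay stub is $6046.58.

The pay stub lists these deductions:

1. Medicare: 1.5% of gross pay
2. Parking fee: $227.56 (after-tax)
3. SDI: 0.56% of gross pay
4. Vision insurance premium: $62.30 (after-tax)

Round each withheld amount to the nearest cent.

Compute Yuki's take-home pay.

SDI: $6046.58 × 0.0056 = $33.86
Medicare: $6046.58 × 0.015 = $90.70
Parking fee: $227.56
Vision insurance premium: $62.30
Total deductions = $33.86 + $90.70 + $227.56 + $62.30 = $414.42
Net pay = $6046.58 − $414.42 = $5632.16

$5632.16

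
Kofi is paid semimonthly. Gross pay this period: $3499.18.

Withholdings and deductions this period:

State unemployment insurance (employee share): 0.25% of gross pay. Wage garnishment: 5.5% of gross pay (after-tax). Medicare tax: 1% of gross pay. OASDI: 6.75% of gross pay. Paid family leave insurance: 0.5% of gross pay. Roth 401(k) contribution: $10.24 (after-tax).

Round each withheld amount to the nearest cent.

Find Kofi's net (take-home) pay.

Medicare tax: $3499.18 × 0.01 = $34.99
State unemployment insurance (employee share): $3499.18 × 0.0025 = $8.75
Paid family leave insurance: $3499.18 × 0.005 = $17.50
OASDI: $3499.18 × 0.0675 = $236.19
Roth 401(k) contribution: $10.24
Wage garnishment: $3499.18 × 0.055 = $192.45
Total deductions = $34.99 + $8.75 + $17.50 + $236.19 + $10.24 + $192.45 = $500.12
Net pay = $3499.18 − $500.12 = $2999.06

$2999.06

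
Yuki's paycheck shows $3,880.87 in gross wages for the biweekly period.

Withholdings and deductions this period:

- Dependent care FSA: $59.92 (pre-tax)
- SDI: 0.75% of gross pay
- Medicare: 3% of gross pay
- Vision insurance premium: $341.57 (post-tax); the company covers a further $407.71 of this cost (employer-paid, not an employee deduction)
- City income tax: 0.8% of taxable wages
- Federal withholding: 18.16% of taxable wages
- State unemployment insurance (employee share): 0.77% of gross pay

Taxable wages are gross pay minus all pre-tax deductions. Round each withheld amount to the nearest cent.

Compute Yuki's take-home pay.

Dependent care FSA: $59.92
Taxable wages = $3,880.87 − $59.92 = $3,820.95
City income tax: $3,820.95 × 0.008 = $30.57
Federal withholding: $3,820.95 × 0.1816 = $693.88
Medicare: $3,880.87 × 0.03 = $116.43
State unemployment insurance (employee share): $3,880.87 × 0.0077 = $29.88
SDI: $3,880.87 × 0.0075 = $29.11
Vision insurance premium: $341.57
(Employer's $407.71 toward vision insurance premium is not withheld from the employee.)
Total deductions = $59.92 + $30.57 + $693.88 + $116.43 + $29.88 + $29.11 + $341.57 = $1,301.36
Net pay = $3,880.87 − $1,301.36 = $2,579.51

$2,579.51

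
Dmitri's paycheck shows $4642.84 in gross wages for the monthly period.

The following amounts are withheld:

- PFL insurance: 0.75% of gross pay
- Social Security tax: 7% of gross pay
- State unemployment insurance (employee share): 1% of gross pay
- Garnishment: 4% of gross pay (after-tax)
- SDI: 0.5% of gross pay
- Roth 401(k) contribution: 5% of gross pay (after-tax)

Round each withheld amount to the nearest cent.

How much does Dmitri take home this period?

SDI: $4642.84 × 0.005 = $23.21
Social Security tax: $4642.84 × 0.07 = $325.00
State unemployment insurance (employee share): $4642.84 × 0.01 = $46.43
PFL insurance: $4642.84 × 0.0075 = $34.82
Roth 401(k) contribution: $4642.84 × 0.05 = $232.14
Garnishment: $4642.84 × 0.04 = $185.71
Total deductions = $23.21 + $325.00 + $46.43 + $34.82 + $232.14 + $185.71 = $847.31
Net pay = $4642.84 − $847.31 = $3795.53

$3795.53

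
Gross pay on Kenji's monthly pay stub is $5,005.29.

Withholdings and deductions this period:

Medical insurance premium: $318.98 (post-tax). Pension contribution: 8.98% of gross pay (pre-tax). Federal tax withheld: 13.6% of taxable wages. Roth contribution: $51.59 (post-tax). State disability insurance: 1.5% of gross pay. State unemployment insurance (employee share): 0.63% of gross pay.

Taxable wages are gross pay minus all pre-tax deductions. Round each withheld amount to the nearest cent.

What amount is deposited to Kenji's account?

$3,459.04

Pension contribution: $5,005.29 × 0.0898 = $449.48
Taxable wages = $5,005.29 − $449.48 = $4,555.81
Federal tax withheld: $4,555.81 × 0.136 = $619.59
State disability insurance: $5,005.29 × 0.015 = $75.08
State unemployment insurance (employee share): $5,005.29 × 0.0063 = $31.53
Medical insurance premium: $318.98
Roth contribution: $51.59
Total deductions = $449.48 + $619.59 + $75.08 + $31.53 + $318.98 + $51.59 = $1,546.25
Net pay = $5,005.29 − $1,546.25 = $3,459.04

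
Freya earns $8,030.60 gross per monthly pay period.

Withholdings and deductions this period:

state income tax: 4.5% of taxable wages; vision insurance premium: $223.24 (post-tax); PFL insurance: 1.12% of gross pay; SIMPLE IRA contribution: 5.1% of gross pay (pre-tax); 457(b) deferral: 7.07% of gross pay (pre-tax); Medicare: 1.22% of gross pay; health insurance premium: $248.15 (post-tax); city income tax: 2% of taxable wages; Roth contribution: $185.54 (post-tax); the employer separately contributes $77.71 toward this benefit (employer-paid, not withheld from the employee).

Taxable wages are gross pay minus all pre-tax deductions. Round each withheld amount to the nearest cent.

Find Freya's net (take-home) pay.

SIMPLE IRA contribution: $8,030.60 × 0.051 = $409.56
457(b) deferral: $8,030.60 × 0.0707 = $567.76
Pre-tax total = $409.56 + $567.76 = $977.32
Taxable wages = $8,030.60 − $977.32 = $7,053.28
City income tax: $7,053.28 × 0.02 = $141.07
State income tax: $7,053.28 × 0.045 = $317.40
PFL insurance: $8,030.60 × 0.0112 = $89.94
Medicare: $8,030.60 × 0.0122 = $97.97
Roth contribution: $185.54
Vision insurance premium: $223.24
Health insurance premium: $248.15
(Employer's $77.71 toward Roth contribution is not withheld from the employee.)
Total deductions = $409.56 + $567.76 + $141.07 + $317.40 + $89.94 + $97.97 + $185.54 + $223.24 + $248.15 = $2,280.63
Net pay = $8,030.60 − $2,280.63 = $5,749.97

$5,749.97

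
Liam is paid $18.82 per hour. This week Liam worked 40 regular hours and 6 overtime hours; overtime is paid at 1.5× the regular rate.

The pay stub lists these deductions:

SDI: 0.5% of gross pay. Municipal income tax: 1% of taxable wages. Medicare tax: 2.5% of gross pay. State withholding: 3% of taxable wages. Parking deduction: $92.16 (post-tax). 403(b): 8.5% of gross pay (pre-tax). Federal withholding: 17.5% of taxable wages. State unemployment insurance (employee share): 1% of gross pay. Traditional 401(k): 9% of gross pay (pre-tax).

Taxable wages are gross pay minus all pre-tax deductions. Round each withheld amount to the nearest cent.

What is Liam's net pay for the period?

Regular pay: 40 × $18.82 = $752.80
Overtime pay: 6 × $18.82 × 1.5 = $169.38
Gross pay = $752.80 + $169.38 = $922.18
403(b): $922.18 × 0.085 = $78.39
Traditional 401(k): $922.18 × 0.09 = $83.00
Pre-tax total = $78.39 + $83.00 = $161.39
Taxable wages = $922.18 − $161.39 = $760.79
Municipal income tax: $760.79 × 0.01 = $7.61
Federal withholding: $760.79 × 0.175 = $133.14
State withholding: $760.79 × 0.03 = $22.82
State unemployment insurance (employee share): $922.18 × 0.01 = $9.22
SDI: $922.18 × 0.005 = $4.61
Medicare tax: $922.18 × 0.025 = $23.05
Parking deduction: $92.16
Total deductions = $78.39 + $83.00 + $7.61 + $133.14 + $22.82 + $9.22 + $4.61 + $23.05 + $92.16 = $454.00
Net pay = $922.18 − $454.00 = $468.18

$468.18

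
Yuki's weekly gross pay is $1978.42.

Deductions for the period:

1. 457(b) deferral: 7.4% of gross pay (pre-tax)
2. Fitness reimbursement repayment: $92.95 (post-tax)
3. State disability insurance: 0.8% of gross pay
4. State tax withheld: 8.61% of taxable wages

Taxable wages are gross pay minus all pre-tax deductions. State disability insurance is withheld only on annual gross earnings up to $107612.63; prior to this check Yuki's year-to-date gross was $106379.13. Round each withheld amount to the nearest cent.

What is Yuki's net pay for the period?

$1571.46

457(b) deferral: $1978.42 × 0.074 = $146.40
Taxable wages = $1978.42 − $146.40 = $1832.02
State tax withheld: $1832.02 × 0.0861 = $157.74
State disability insurance: only $107612.63 − $106379.13 = $1233.50 of this check is subject → $1233.50 × 0.008 = $9.87
Fitness reimbursement repayment: $92.95
Total deductions = $146.40 + $157.74 + $9.87 + $92.95 = $406.96
Net pay = $1978.42 − $406.96 = $1571.46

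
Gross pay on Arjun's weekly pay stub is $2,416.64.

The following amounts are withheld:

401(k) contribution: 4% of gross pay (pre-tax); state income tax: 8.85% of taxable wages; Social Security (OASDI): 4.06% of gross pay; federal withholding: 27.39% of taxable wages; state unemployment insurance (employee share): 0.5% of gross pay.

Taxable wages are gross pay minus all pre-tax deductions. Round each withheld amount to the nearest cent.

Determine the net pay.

401(k) contribution: $2,416.64 × 0.04 = $96.67
Taxable wages = $2,416.64 − $96.67 = $2,319.97
Federal withholding: $2,319.97 × 0.2739 = $635.44
State income tax: $2,319.97 × 0.0885 = $205.32
State unemployment insurance (employee share): $2,416.64 × 0.005 = $12.08
Social Security (OASDI): $2,416.64 × 0.0406 = $98.12
Total deductions = $96.67 + $635.44 + $205.32 + $12.08 + $98.12 = $1,047.63
Net pay = $2,416.64 − $1,047.63 = $1,369.01

$1,369.01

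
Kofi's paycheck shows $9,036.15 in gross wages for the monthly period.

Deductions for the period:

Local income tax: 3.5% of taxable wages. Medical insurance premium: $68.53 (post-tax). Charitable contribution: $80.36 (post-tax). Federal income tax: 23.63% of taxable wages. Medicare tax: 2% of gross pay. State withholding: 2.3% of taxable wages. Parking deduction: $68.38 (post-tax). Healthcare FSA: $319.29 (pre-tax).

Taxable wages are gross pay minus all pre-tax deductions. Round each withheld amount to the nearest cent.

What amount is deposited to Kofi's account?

$5,753.50

Healthcare FSA: $319.29
Taxable wages = $9,036.15 − $319.29 = $8,716.86
Local income tax: $8,716.86 × 0.035 = $305.09
Federal income tax: $8,716.86 × 0.2363 = $2,059.79
State withholding: $8,716.86 × 0.023 = $200.49
Medicare tax: $9,036.15 × 0.02 = $180.72
Charitable contribution: $80.36
Medical insurance premium: $68.53
Parking deduction: $68.38
Total deductions = $319.29 + $305.09 + $2,059.79 + $200.49 + $180.72 + $80.36 + $68.53 + $68.38 = $3,282.65
Net pay = $9,036.15 − $3,282.65 = $5,753.50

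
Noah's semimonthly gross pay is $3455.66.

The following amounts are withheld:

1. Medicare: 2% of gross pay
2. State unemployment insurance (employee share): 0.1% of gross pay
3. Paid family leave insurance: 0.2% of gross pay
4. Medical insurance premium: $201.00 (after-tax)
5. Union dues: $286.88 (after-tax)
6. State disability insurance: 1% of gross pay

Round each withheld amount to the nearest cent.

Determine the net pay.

$2853.74

Medicare: $3455.66 × 0.02 = $69.11
Paid family leave insurance: $3455.66 × 0.002 = $6.91
State unemployment insurance (employee share): $3455.66 × 0.001 = $3.46
State disability insurance: $3455.66 × 0.01 = $34.56
Union dues: $286.88
Medical insurance premium: $201.00
Total deductions = $69.11 + $6.91 + $3.46 + $34.56 + $286.88 + $201.00 = $601.92
Net pay = $3455.66 − $601.92 = $2853.74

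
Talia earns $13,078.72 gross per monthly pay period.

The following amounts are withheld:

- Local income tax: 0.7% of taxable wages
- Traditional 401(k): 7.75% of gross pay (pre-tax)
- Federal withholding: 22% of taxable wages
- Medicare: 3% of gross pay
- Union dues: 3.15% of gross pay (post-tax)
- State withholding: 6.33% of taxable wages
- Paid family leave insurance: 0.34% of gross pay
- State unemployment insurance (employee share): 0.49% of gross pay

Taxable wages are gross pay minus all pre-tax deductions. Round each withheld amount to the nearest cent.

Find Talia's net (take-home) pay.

$7,649.71

Traditional 401(k): $13,078.72 × 0.0775 = $1,013.60
Taxable wages = $13,078.72 − $1,013.60 = $12,065.12
Federal withholding: $12,065.12 × 0.22 = $2,654.33
Local income tax: $12,065.12 × 0.007 = $84.46
State withholding: $12,065.12 × 0.0633 = $763.72
State unemployment insurance (employee share): $13,078.72 × 0.0049 = $64.09
Paid family leave insurance: $13,078.72 × 0.0034 = $44.47
Medicare: $13,078.72 × 0.03 = $392.36
Union dues: $13,078.72 × 0.0315 = $411.98
Total deductions = $1,013.60 + $2,654.33 + $84.46 + $763.72 + $64.09 + $44.47 + $392.36 + $411.98 = $5,429.01
Net pay = $13,078.72 − $5,429.01 = $7,649.71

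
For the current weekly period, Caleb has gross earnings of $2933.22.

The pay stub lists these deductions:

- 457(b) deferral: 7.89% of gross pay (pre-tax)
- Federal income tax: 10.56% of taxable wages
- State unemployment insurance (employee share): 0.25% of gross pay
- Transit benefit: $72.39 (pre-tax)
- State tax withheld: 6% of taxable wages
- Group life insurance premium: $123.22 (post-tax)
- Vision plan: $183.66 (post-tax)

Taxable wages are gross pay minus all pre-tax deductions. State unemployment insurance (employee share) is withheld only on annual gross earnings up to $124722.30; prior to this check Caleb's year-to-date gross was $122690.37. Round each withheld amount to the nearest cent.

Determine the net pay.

Transit benefit: $72.39
457(b) deferral: $2933.22 × 0.0789 = $231.43
Pre-tax total = $72.39 + $231.43 = $303.82
Taxable wages = $2933.22 − $303.82 = $2629.40
Federal income tax: $2629.40 × 0.1056 = $277.66
State tax withheld: $2629.40 × 0.06 = $157.76
State unemployment insurance (employee share): only $124722.30 − $122690.37 = $2031.93 of this check is subject → $2031.93 × 0.0025 = $5.08
Group life insurance premium: $123.22
Vision plan: $183.66
Total deductions = $72.39 + $231.43 + $277.66 + $157.76 + $5.08 + $123.22 + $183.66 = $1051.20
Net pay = $2933.22 − $1051.20 = $1882.02

$1882.02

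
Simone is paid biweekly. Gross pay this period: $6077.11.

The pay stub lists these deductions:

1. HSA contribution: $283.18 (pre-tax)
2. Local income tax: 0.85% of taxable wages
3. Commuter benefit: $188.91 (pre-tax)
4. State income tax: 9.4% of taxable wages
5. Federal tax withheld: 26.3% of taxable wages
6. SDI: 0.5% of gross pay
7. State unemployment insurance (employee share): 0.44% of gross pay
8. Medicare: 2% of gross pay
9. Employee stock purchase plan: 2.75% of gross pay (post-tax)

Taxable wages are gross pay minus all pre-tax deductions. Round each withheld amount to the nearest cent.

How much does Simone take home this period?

Commuter benefit: $188.91
HSA contribution: $283.18
Pre-tax total = $188.91 + $283.18 = $472.09
Taxable wages = $6077.11 − $472.09 = $5605.02
Local income tax: $5605.02 × 0.0085 = $47.64
Federal tax withheld: $5605.02 × 0.263 = $1474.12
State income tax: $5605.02 × 0.094 = $526.87
Medicare: $6077.11 × 0.02 = $121.54
SDI: $6077.11 × 0.005 = $30.39
State unemployment insurance (employee share): $6077.11 × 0.0044 = $26.74
Employee stock purchase plan: $6077.11 × 0.0275 = $167.12
Total deductions = $188.91 + $283.18 + $47.64 + $1474.12 + $526.87 + $121.54 + $30.39 + $26.74 + $167.12 = $2866.51
Net pay = $6077.11 − $2866.51 = $3210.60

$3210.60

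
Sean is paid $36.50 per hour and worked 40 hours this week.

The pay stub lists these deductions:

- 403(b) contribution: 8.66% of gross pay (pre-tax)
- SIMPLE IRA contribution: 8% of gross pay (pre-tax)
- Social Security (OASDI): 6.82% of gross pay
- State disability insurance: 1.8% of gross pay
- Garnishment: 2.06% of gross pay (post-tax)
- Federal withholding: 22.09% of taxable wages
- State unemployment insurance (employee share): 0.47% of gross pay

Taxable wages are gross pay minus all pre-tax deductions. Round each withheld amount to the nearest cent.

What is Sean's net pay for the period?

$785.19

Gross pay: 40 × $36.50 = $1,460.00
403(b) contribution: $1,460.00 × 0.0866 = $126.44
SIMPLE IRA contribution: $1,460.00 × 0.08 = $116.80
Pre-tax total = $126.44 + $116.80 = $243.24
Taxable wages = $1,460.00 − $243.24 = $1,216.76
Federal withholding: $1,216.76 × 0.2209 = $268.78
State disability insurance: $1,460.00 × 0.018 = $26.28
State unemployment insurance (employee share): $1,460.00 × 0.0047 = $6.86
Social Security (OASDI): $1,460.00 × 0.0682 = $99.57
Garnishment: $1,460.00 × 0.0206 = $30.08
Total deductions = $126.44 + $116.80 + $268.78 + $26.28 + $6.86 + $99.57 + $30.08 = $674.81
Net pay = $1,460.00 − $674.81 = $785.19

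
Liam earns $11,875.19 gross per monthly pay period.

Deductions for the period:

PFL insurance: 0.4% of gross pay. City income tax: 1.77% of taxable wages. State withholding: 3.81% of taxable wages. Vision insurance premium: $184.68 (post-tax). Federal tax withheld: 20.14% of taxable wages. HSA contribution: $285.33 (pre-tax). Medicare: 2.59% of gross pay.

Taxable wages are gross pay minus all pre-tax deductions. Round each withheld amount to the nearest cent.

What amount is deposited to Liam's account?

$8,069.20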